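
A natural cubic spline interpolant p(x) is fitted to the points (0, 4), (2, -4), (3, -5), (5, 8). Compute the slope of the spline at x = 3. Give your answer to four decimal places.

Put M_i = p'' at the i-th knot. Here h = (2, 1, 2) and Δ = (-4, -1, 13/2), so the interior equations h_(i-1)·M_(i-1) + 2(h_(i-1)+h_i)·M_i + h_i·M_(i+1) = 6(Δ_i − Δ_(i-1)) read
  2·M_0 + 6·M_1 + 1·M_2 = 6(Δ_1 - Δ_0) = 18
  1·M_1 + 6·M_2 + 2·M_3 = 6(Δ_2 - Δ_1) = 45
Natural end conditions: M_0 = M_3 = 0.
Solving the tridiagonal system: M_0 = 0, M_1 = 9/5, M_2 = 36/5, M_3 = 0.
On [3, 5], p'(x) = b_2 + 2c_2·(x - 3) + 3d_2·(x - 3)² with b_2 = Δ_2 - h_2(2M_2 + M_3)/6 = 17/10, c_2 = M_2/2 = 18/5, d_2 = (M_3 - M_2)/(6h_2) = -3/5. So p'(3) = 17/10.

1.7000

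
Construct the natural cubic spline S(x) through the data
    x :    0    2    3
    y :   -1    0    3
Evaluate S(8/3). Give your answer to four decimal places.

1.8765

Write M_i for S''(x_i). With h_i = 2, 1 and divided differences Δ_i = 1/2, 3, the continuity of S' gives the tridiagonal system
  2·M_0 + 6·M_1 + 1·M_2 = 6(Δ_1 - Δ_0) = 15
Natural end conditions: M_0 = M_2 = 0.
Solving the tridiagonal system: M_0 = 0, M_1 = 5/2, M_2 = 0.
On [2, 3], S(x) = 0 + 13/6·(x - 2) + 5/4·(x - 2)² - 5/12·(x - 2)³.
With (x - 2) = 2/3: S(8/3) = 152/81.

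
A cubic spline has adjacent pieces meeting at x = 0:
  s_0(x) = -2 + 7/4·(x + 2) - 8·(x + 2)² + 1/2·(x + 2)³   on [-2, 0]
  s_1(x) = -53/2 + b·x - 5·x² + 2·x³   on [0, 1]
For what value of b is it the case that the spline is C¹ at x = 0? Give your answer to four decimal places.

-24.2500

s_0'(x) = 7/4 - 16·(x + 2) + 3/2·(x + 2)², so s_0'(0) = -97/4. On the right, s_1'(0) = b, so b = -97/4.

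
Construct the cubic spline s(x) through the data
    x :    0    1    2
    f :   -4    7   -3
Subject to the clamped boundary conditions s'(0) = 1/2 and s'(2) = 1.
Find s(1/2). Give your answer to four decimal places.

1.5156

With m_i denoting the second derivative at x_i, h_i = 1, 1, and Δ_i = (y_(i+1) − y_i)/h_i = 11, -10:
  1·m_0 + 4·m_1 + 1·m_2 = 6(Δ_1 - Δ_0) = -126
Clamped end conditions give two more equations: 2h_0·m_0 + h_0·m_1 = 6(Δ_0 - s'(0)) = 63 and h_1·m_1 + 2h_1·m_2 = 6(s'(2) - Δ_1) = 66.
Hence m_0 = 253/4, m_1 = -127/2, m_2 = 259/4.
On [0, 1], s(x) = -4 + 1/2·x + 253/8·x² - 169/8·x³.
With x = 1/2: s(1/2) = 97/64.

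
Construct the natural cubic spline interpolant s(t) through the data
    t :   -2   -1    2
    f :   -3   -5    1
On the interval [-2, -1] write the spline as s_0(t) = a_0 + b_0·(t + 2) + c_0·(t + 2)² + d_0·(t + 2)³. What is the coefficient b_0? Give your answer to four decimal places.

Write M_i for s''(x_i). With h_i = 1, 3 and divided differences Δ_i = -2, 2, the continuity of s' gives the tridiagonal system
  1·M_0 + 8·M_1 + 3·M_2 = 6(Δ_1 - Δ_0) = 24
Natural end conditions: M_0 = M_2 = 0.
Hence M_0 = 0, M_1 = 3, M_2 = 0.
On [-2, -1], with s_0(t) = a_0 + b_0·(t + 2) + c_0·(t + 2)² + d_0·(t + 2)³: c_0 = M_0/2 = 0, d_0 = (M_1 - M_0)/(6h_0) = 1/2, b_0 = Δ_0 - h_0(2M_0 + M_1)/6 = -5/2.

-2.5000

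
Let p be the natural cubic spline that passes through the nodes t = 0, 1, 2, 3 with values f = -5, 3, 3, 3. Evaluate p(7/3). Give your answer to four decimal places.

Write m_i for p''(x_i). With h_i = 1, 1, 1 and divided differences Δ_i = 8, 0, 0, the continuity of p' gives the tridiagonal system
  1·m_0 + 4·m_1 + 1·m_2 = 6(Δ_1 - Δ_0) = -48
  1·m_1 + 4·m_2 + 1·m_3 = 6(Δ_2 - Δ_1) = 0
Natural end conditions: m_0 = m_3 = 0.
Solving: m_0 = 0, m_1 = -64/5, m_2 = 16/5, m_3 = 0.
On [2, 3], p(t) = 3 - 16/15·(t - 2) + 8/5·(t - 2)² - 8/15·(t - 2)³.
With (t - 2) = 1/3: p(7/3) = 227/81.

2.8025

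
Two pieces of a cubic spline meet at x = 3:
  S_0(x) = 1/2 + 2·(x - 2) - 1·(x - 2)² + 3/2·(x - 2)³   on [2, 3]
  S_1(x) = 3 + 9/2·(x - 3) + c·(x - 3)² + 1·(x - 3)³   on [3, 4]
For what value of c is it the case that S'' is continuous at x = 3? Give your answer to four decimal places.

S_0''(x) = -2 + 9·(x - 2), so S_0''(3) = 7. On the right, S_1''(3) = 2c, so c = 7/2.

3.5000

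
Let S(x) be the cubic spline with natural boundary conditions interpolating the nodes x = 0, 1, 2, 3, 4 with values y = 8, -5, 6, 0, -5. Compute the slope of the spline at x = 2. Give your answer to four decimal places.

5.3750

Put m_i = S'' at the i-th knot. Here h = (1, 1, 1, 1) and Δ = (-13, 11, -6, -5), so the interior equations h_(i-1)·m_(i-1) + 2(h_(i-1)+h_i)·m_i + h_i·m_(i+1) = 6(Δ_i − Δ_(i-1)) read
  1·m_0 + 4·m_1 + 1·m_2 = 6(Δ_1 - Δ_0) = 144
  1·m_1 + 4·m_2 + 1·m_3 = 6(Δ_2 - Δ_1) = -102
  1·m_2 + 4·m_3 + 1·m_4 = 6(Δ_3 - Δ_2) = 6
Natural end conditions: m_0 = m_4 = 0.
Solving: m_0 = 0, m_1 = 1287/28, m_2 = -279/7, m_3 = 321/28, m_4 = 0.
On [2, 3], S'(x) = b_2 + 2c_2·(x - 2) + 3d_2·(x - 2)² with b_2 = Δ_2 - h_2(2m_2 + m_3)/6 = 43/8, c_2 = m_2/2 = -279/14, d_2 = (m_3 - m_2)/(6h_2) = 479/56. So S'(2) = 43/8.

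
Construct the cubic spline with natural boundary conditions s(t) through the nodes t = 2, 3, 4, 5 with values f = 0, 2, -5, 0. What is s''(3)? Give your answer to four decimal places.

Put M_i = s'' at the i-th knot. Here h = (1, 1, 1) and Δ = (2, -7, 5), so the interior equations h_(i-1)·M_(i-1) + 2(h_(i-1)+h_i)·M_i + h_i·M_(i+1) = 6(Δ_i − Δ_(i-1)) read
  1·M_0 + 4·M_1 + 1·M_2 = 6(Δ_1 - Δ_0) = -54
  1·M_1 + 4·M_2 + 1·M_3 = 6(Δ_2 - Δ_1) = 72
Natural end conditions: M_0 = M_3 = 0.
Solving the tridiagonal system: M_0 = 0, M_1 = -96/5, M_2 = 114/5, M_3 = 0.

-19.2000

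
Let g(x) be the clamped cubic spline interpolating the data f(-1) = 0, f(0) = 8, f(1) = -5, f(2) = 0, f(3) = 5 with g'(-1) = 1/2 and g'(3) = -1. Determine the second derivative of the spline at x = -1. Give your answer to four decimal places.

49.7679

Put σ_i = g'' at the i-th knot. Here h = (1, 1, 1, 1) and Δ = (8, -13, 5, 5), so the interior equations h_(i-1)·σ_(i-1) + 2(h_(i-1)+h_i)·σ_i + h_i·σ_(i+1) = 6(Δ_i − Δ_(i-1)) read
  1·σ_0 + 4·σ_1 + 1·σ_2 = 6(Δ_1 - Δ_0) = -126
  1·σ_1 + 4·σ_2 + 1·σ_3 = 6(Δ_2 - Δ_1) = 108
  1·σ_2 + 4·σ_3 + 1·σ_4 = 6(Δ_3 - Δ_2) = 0
Clamped end conditions give two more equations: 2h_0·σ_0 + h_0·σ_1 = 6(Δ_0 - g'(-1)) = 45 and h_3·σ_3 + 2h_3·σ_4 = 6(g'(3) - Δ_3) = -36.
Forward elimination and back-substitution give σ_0 = 2787/56, σ_1 = -1527/28, σ_2 = 339/8, σ_3 = -195/28, σ_4 = -813/56.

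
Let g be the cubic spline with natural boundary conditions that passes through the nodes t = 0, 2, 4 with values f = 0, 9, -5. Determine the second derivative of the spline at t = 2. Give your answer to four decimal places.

-8.6250

Write M_i for g''(x_i). With h_i = 2, 2 and divided differences Δ_i = 9/2, -7, the continuity of g' gives the tridiagonal system
  2·M_0 + 8·M_1 + 2·M_2 = 6(Δ_1 - Δ_0) = -69
Natural end conditions: M_0 = M_2 = 0.
Solving: M_0 = 0, M_1 = -69/8, M_2 = 0.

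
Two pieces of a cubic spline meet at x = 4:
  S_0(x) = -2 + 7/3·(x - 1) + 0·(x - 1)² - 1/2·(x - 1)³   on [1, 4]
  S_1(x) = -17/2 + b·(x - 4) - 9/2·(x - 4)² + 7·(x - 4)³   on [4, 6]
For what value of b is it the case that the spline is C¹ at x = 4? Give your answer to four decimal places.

S_0'(x) = 7/3 + 0·(x - 1) - 3/2·(x - 1)², so S_0'(4) = -67/6. On the right, S_1'(4) = b, so b = -67/6.

-11.1667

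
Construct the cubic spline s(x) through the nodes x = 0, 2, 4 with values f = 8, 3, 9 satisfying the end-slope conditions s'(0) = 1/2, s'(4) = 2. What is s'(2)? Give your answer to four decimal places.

-0.2500

Let M_i = s''(x_i). Step sizes h_i = 2, 2; slopes of the chords Δ_i = (y_(i+1) - y_i)/h_i = -5/2, 3.
  2·M_0 + 8·M_1 + 2·M_2 = 6(Δ_1 - Δ_0) = 33
Clamped end conditions give two more equations: 2h_0·M_0 + h_0·M_1 = 6(Δ_0 - s'(0)) = -18 and h_1·M_1 + 2h_1·M_2 = 6(s'(4) - Δ_1) = -6.
Solving: M_0 = -33/4, M_1 = 15/2, M_2 = -21/4.
On [2, 4], s'(x) = b_1 + 2c_1·(x - 2) + 3d_1·(x - 2)² with b_1 = Δ_1 - h_1(2M_1 + M_2)/6 = -1/4, c_1 = M_1/2 = 15/4, d_1 = (M_2 - M_1)/(6h_1) = -17/16. So s'(2) = -1/4.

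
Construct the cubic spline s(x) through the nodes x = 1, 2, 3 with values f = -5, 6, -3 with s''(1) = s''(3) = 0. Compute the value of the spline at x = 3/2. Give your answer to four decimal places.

Put M_i = s'' at the i-th knot. Here h = (1, 1) and Δ = (11, -9), so the interior equations h_(i-1)·M_(i-1) + 2(h_(i-1)+h_i)·M_i + h_i·M_(i+1) = 6(Δ_i − Δ_(i-1)) read
  1·M_0 + 4·M_1 + 1·M_2 = 6(Δ_1 - Δ_0) = -120
Natural end conditions: M_0 = M_2 = 0.
Solving the tridiagonal system: M_0 = 0, M_1 = -30, M_2 = 0.
On [1, 2], s(x) = -5 + 16·(x - 1) + 0·(x - 1)² - 5·(x - 1)³.
With (x - 1) = 1/2: s(3/2) = 19/8.

2.3750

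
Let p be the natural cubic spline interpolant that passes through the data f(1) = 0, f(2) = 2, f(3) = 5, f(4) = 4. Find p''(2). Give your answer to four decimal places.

3.2000

Write M_i for p''(x_i). With h_i = 1, 1, 1 and divided differences Δ_i = 2, 3, -1, the continuity of p' gives the tridiagonal system
  1·M_0 + 4·M_1 + 1·M_2 = 6(Δ_1 - Δ_0) = 6
  1·M_1 + 4·M_2 + 1·M_3 = 6(Δ_2 - Δ_1) = -24
Natural end conditions: M_0 = M_3 = 0.
Hence M_0 = 0, M_1 = 16/5, M_2 = -34/5, M_3 = 0.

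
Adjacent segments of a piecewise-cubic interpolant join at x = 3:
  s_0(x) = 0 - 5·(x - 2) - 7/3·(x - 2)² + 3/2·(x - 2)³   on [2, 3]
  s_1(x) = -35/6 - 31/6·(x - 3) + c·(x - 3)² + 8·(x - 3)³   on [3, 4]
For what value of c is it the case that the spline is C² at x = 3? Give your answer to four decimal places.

s_0''(x) = -14/3 + 9·(x - 2), so s_0''(3) = 13/3. On the right, s_1''(3) = 2c, so c = 13/6.

2.1667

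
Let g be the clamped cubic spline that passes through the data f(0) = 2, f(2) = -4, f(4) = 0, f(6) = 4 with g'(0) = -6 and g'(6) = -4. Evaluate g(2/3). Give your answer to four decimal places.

Put σ_i = g'' at the i-th knot. Here h = (2, 2, 2) and Δ = (-3, 2, 2), so the interior equations h_(i-1)·σ_(i-1) + 2(h_(i-1)+h_i)·σ_i + h_i·σ_(i+1) = 6(Δ_i − Δ_(i-1)) read
  2·σ_0 + 8·σ_1 + 2·σ_2 = 6(Δ_1 - Δ_0) = 30
  2·σ_1 + 8·σ_2 + 2·σ_3 = 6(Δ_2 - Δ_1) = 0
Clamped end conditions give two more equations: 2h_0·σ_0 + h_0·σ_1 = 6(Δ_0 - g'(0)) = 18 and h_2·σ_2 + 2h_2·σ_3 = 6(g'(6) - Δ_2) = -36.
Solving: σ_0 = 49/15, σ_1 = 37/15, σ_2 = 28/15, σ_3 = -149/15.
On [0, 2], g(x) = 2 - 6·x + 49/30·x² - 1/15·x³.
With x = 2/3: g(2/3) = -524/405.

-1.2938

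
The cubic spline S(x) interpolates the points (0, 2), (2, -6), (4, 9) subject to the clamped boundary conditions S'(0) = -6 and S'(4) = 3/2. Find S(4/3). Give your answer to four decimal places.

-5.9259

With M_i denoting the second derivative at x_i, h_i = 2, 2, and Δ_i = (y_(i+1) − y_i)/h_i = -4, 15/2:
  2·M_0 + 8·M_1 + 2·M_2 = 6(Δ_1 - Δ_0) = 69
Clamped end conditions give two more equations: 2h_0·M_0 + h_0·M_1 = 6(Δ_0 - S'(0)) = 12 and h_1·M_1 + 2h_1·M_2 = 6(S'(4) - Δ_1) = -36.
Solving the tridiagonal system: M_0 = -15/4, M_1 = 27/2, M_2 = -63/4.
On [0, 2], S(x) = 2 - 6·x - 15/8·x² + 23/16·x³.
With x = 4/3: S(4/3) = -160/27.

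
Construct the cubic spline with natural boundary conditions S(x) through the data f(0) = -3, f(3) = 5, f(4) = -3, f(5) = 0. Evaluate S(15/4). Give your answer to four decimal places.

Let M_i = S''(x_i). Step sizes h_i = 3, 1, 1; slopes of the chords Δ_i = (y_(i+1) - y_i)/h_i = 8/3, -8, 3.
  3·M_0 + 8·M_1 + 1·M_2 = 6(Δ_1 - Δ_0) = -64
  1·M_1 + 4·M_2 + 1·M_3 = 6(Δ_2 - Δ_1) = 66
Natural end conditions: M_0 = M_3 = 0.
Solving the tridiagonal system: M_0 = 0, M_1 = -322/31, M_2 = 592/31, M_3 = 0.
On [3, 4], S(x) = 5 - 718/93·(x - 3) - 161/31·(x - 3)² + 457/93·(x - 3)³.
With (x - 3) = 3/4: S(15/4) = -3251/1984.

-1.6386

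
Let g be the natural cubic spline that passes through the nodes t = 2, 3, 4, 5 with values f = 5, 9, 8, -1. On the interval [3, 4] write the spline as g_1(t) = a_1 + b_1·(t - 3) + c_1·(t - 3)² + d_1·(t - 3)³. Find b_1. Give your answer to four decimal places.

Write M_i for g''(x_i). With h_i = 1, 1, 1 and divided differences Δ_i = 4, -1, -9, the continuity of g' gives the tridiagonal system
  1·M_0 + 4·M_1 + 1·M_2 = 6(Δ_1 - Δ_0) = -30
  1·M_1 + 4·M_2 + 1·M_3 = 6(Δ_2 - Δ_1) = -48
Natural end conditions: M_0 = M_3 = 0.
Solving the tridiagonal system: M_0 = 0, M_1 = -24/5, M_2 = -54/5, M_3 = 0.
On [3, 4], with g_1(t) = a_1 + b_1·(t - 3) + c_1·(t - 3)² + d_1·(t - 3)³: c_1 = M_1/2 = -12/5, d_1 = (M_2 - M_1)/(6h_1) = -1, b_1 = Δ_1 - h_1(2M_1 + M_2)/6 = 12/5.

2.4000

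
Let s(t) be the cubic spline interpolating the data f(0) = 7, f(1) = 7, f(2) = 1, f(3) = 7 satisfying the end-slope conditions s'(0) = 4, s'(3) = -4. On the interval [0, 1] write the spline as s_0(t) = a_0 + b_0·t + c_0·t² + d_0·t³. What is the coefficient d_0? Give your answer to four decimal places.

-2.1333

With σ_i denoting the second derivative at x_i, h_i = 1, 1, 1, and Δ_i = (y_(i+1) − y_i)/h_i = 0, -6, 6:
  1·σ_0 + 4·σ_1 + 1·σ_2 = 6(Δ_1 - Δ_0) = -36
  1·σ_1 + 4·σ_2 + 1·σ_3 = 6(Δ_2 - Δ_1) = 72
Clamped end conditions give two more equations: 2h_0·σ_0 + h_0·σ_1 = 6(Δ_0 - s'(0)) = -24 and h_2·σ_2 + 2h_2·σ_3 = 6(s'(3) - Δ_2) = -60.
Solving: σ_0 = -56/15, σ_1 = -248/15, σ_2 = 508/15, σ_3 = -704/15.
On [0, 1], with s_0(t) = a_0 + b_0·t + c_0·t² + d_0·t³: c_0 = σ_0/2 = -28/15, d_0 = (σ_1 - σ_0)/(6h_0) = -32/15, b_0 = Δ_0 - h_0(2σ_0 + σ_1)/6 = 4.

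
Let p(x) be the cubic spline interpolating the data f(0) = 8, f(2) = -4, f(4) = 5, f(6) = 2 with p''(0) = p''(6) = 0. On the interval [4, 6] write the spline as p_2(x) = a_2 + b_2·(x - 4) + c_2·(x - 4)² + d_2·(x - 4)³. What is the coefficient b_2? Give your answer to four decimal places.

3.1000

With σ_i denoting the second derivative at x_i, h_i = 2, 2, 2, and Δ_i = (y_(i+1) − y_i)/h_i = -6, 9/2, -3/2:
  2·σ_0 + 8·σ_1 + 2·σ_2 = 6(Δ_1 - Δ_0) = 63
  2·σ_1 + 8·σ_2 + 2·σ_3 = 6(Δ_2 - Δ_1) = -36
Natural end conditions: σ_0 = σ_3 = 0.
Solving: σ_0 = 0, σ_1 = 48/5, σ_2 = -69/10, σ_3 = 0.
On [4, 6], with p_2(x) = a_2 + b_2·(x - 4) + c_2·(x - 4)² + d_2·(x - 4)³: c_2 = σ_2/2 = -69/20, d_2 = (σ_3 - σ_2)/(6h_2) = 23/40, b_2 = Δ_2 - h_2(2σ_2 + σ_3)/6 = 31/10.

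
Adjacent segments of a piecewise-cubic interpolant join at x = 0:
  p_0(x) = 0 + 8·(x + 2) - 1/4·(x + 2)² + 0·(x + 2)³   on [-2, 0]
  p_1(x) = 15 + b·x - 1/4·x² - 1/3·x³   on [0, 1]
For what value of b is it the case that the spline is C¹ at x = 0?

7

p_0'(x) = 8 - 1/2·(x + 2) + 0·(x + 2)², so p_0'(0) = 7. On the right, p_1'(0) = b, so b = 7.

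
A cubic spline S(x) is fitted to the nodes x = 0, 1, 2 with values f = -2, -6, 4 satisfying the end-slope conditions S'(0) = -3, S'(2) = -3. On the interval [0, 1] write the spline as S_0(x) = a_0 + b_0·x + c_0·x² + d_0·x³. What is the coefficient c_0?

-12

With σ_i denoting the second derivative at x_i, h_i = 1, 1, and Δ_i = (y_(i+1) − y_i)/h_i = -4, 10:
  1·σ_0 + 4·σ_1 + 1·σ_2 = 6(Δ_1 - Δ_0) = 84
Clamped end conditions give two more equations: 2h_0·σ_0 + h_0·σ_1 = 6(Δ_0 - S'(0)) = -6 and h_1·σ_1 + 2h_1·σ_2 = 6(S'(2) - Δ_1) = -78.
Solving: σ_0 = -24, σ_1 = 42, σ_2 = -60.
On [0, 1], with S_0(x) = a_0 + b_0·x + c_0·x² + d_0·x³: c_0 = σ_0/2 = -12, d_0 = (σ_1 - σ_0)/(6h_0) = 11, b_0 = Δ_0 - h_0(2σ_0 + σ_1)/6 = -3.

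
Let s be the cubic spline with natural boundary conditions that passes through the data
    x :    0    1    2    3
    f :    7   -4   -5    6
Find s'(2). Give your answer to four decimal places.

5.9333

Write M_i for s''(x_i). With h_i = 1, 1, 1 and divided differences Δ_i = -11, -1, 11, the continuity of s' gives the tridiagonal system
  1·M_0 + 4·M_1 + 1·M_2 = 6(Δ_1 - Δ_0) = 60
  1·M_1 + 4·M_2 + 1·M_3 = 6(Δ_2 - Δ_1) = 72
Natural end conditions: M_0 = M_3 = 0.
Forward elimination and back-substitution give M_0 = 0, M_1 = 56/5, M_2 = 76/5, M_3 = 0.
On [2, 3], s'(x) = b_2 + 2c_2·(x - 2) + 3d_2·(x - 2)² with b_2 = Δ_2 - h_2(2M_2 + M_3)/6 = 89/15, c_2 = M_2/2 = 38/5, d_2 = (M_3 - M_2)/(6h_2) = -38/15. So s'(2) = 89/15.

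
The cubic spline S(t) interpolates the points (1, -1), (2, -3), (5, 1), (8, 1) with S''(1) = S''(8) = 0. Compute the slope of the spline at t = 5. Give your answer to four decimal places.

1.4253

Put M_i = S'' at the i-th knot. Here h = (1, 3, 3) and Δ = (-2, 4/3, 0), so the interior equations h_(i-1)·M_(i-1) + 2(h_(i-1)+h_i)·M_i + h_i·M_(i+1) = 6(Δ_i − Δ_(i-1)) read
  1·M_0 + 8·M_1 + 3·M_2 = 6(Δ_1 - Δ_0) = 20
  3·M_1 + 12·M_2 + 3·M_3 = 6(Δ_2 - Δ_1) = -8
Natural end conditions: M_0 = M_3 = 0.
Solving the tridiagonal system: M_0 = 0, M_1 = 88/29, M_2 = -124/87, M_3 = 0.
On [5, 8], S'(t) = b_2 + 2c_2·(t - 5) + 3d_2·(t - 5)² with b_2 = Δ_2 - h_2(2M_2 + M_3)/6 = 124/87, c_2 = M_2/2 = -62/87, d_2 = (M_3 - M_2)/(6h_2) = 62/783. So S'(5) = 124/87.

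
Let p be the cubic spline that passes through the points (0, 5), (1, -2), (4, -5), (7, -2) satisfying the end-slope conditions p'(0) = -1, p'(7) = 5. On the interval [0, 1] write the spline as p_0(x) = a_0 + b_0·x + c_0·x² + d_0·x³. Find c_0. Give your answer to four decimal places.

Put M_i = p'' at the i-th knot. Here h = (1, 3, 3) and Δ = (-7, -1, 1), so the interior equations h_(i-1)·M_(i-1) + 2(h_(i-1)+h_i)·M_i + h_i·M_(i+1) = 6(Δ_i − Δ_(i-1)) read
  1·M_0 + 8·M_1 + 3·M_2 = 6(Δ_1 - Δ_0) = 36
  3·M_1 + 12·M_2 + 3·M_3 = 6(Δ_2 - Δ_1) = 12
Clamped end conditions give two more equations: 2h_0·M_0 + h_0·M_1 = 6(Δ_0 - p'(0)) = -36 and h_2·M_2 + 2h_2·M_3 = 6(p'(7) - Δ_2) = 24.
Solving the tridiagonal system: M_0 = -684/31, M_1 = 252/31, M_2 = -72/31, M_3 = 160/31.
On [0, 1], with p_0(x) = a_0 + b_0·x + c_0·x² + d_0·x³: c_0 = M_0/2 = -342/31, d_0 = (M_1 - M_0)/(6h_0) = 156/31, b_0 = Δ_0 - h_0(2M_0 + M_1)/6 = -1.

-11.0323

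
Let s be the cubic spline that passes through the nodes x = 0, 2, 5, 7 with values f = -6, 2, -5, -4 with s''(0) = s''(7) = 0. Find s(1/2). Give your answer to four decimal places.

With M_i denoting the second derivative at x_i, h_i = 2, 3, 2, and Δ_i = (y_(i+1) − y_i)/h_i = 4, -7/3, 1/2:
  2·M_0 + 10·M_1 + 3·M_2 = 6(Δ_1 - Δ_0) = -38
  3·M_1 + 10·M_2 + 2·M_3 = 6(Δ_2 - Δ_1) = 17
Natural end conditions: M_0 = M_3 = 0.
Forward elimination and back-substitution give M_0 = 0, M_1 = -431/91, M_2 = 284/91, M_3 = 0.
On [0, 2], s(x) = -6 + 1523/273·x + 0·x² - 431/1092·x³.
With x = 1/2: s(1/2) = -9493/2912.

-3.2600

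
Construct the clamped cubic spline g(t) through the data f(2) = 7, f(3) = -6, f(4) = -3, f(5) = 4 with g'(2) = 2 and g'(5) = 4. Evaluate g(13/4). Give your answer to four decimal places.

Let M_i = g''(x_i). Step sizes h_i = 1, 1, 1; slopes of the chords Δ_i = (y_(i+1) - y_i)/h_i = -13, 3, 7.
  1·M_0 + 4·M_1 + 1·M_2 = 6(Δ_1 - Δ_0) = 96
  1·M_1 + 4·M_2 + 1·M_3 = 6(Δ_2 - Δ_1) = 24
Clamped end conditions give two more equations: 2h_0·M_0 + h_0·M_1 = 6(Δ_0 - g'(2)) = -90 and h_2·M_2 + 2h_2·M_3 = 6(g'(5) - Δ_2) = -18.
Solving the tridiagonal system: M_0 = -982/15, M_1 = 614/15, M_2 = -34/15, M_3 = -118/15.
On [3, 4], g(t) = -6 - 154/15·(t - 3) + 307/15·(t - 3)² - 36/5·(t - 3)³.
With (t - 3) = 1/4: g(13/4) = -37/5.

-7.4000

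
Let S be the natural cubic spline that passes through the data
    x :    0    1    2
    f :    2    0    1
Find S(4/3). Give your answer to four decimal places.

0.0556

Put m_i = S'' at the i-th knot. Here h = (1, 1) and Δ = (-2, 1), so the interior equations h_(i-1)·m_(i-1) + 2(h_(i-1)+h_i)·m_i + h_i·m_(i+1) = 6(Δ_i − Δ_(i-1)) read
  1·m_0 + 4·m_1 + 1·m_2 = 6(Δ_1 - Δ_0) = 18
Natural end conditions: m_0 = m_2 = 0.
Solving: m_0 = 0, m_1 = 9/2, m_2 = 0.
On [1, 2], S(x) = 0 - 1/2·(x - 1) + 9/4·(x - 1)² - 3/4·(x - 1)³.
With (x - 1) = 1/3: S(4/3) = 1/18.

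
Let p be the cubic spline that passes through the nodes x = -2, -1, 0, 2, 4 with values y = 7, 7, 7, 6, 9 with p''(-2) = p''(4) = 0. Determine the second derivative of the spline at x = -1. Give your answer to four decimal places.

With σ_i denoting the second derivative at x_i, h_i = 1, 1, 2, 2, and Δ_i = (y_(i+1) − y_i)/h_i = 0, 0, -1/2, 3/2:
  1·σ_0 + 4·σ_1 + 1·σ_2 = 6(Δ_1 - Δ_0) = 0
  1·σ_1 + 6·σ_2 + 2·σ_3 = 6(Δ_2 - Δ_1) = -3
  2·σ_2 + 8·σ_3 + 2·σ_4 = 6(Δ_3 - Δ_2) = 12
Natural end conditions: σ_0 = σ_4 = 0.
Solving: σ_0 = 0, σ_1 = 2/7, σ_2 = -8/7, σ_3 = 25/14, σ_4 = 0.

0.2857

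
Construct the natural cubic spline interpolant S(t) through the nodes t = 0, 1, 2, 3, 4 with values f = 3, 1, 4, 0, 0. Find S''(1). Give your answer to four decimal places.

11.4643

Write M_i for S''(x_i). With h_i = 1, 1, 1, 1 and divided differences Δ_i = -2, 3, -4, 0, the continuity of S' gives the tridiagonal system
  1·M_0 + 4·M_1 + 1·M_2 = 6(Δ_1 - Δ_0) = 30
  1·M_1 + 4·M_2 + 1·M_3 = 6(Δ_2 - Δ_1) = -42
  1·M_2 + 4·M_3 + 1·M_4 = 6(Δ_3 - Δ_2) = 24
Natural end conditions: M_0 = M_4 = 0.
Forward elimination and back-substitution give M_0 = 0, M_1 = 321/28, M_2 = -111/7, M_3 = 279/28, M_4 = 0.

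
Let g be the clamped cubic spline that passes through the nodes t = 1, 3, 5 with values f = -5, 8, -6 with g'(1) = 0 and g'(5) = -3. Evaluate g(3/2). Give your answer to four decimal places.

Put m_i = g'' at the i-th knot. Here h = (2, 2) and Δ = (13/2, -7), so the interior equations h_(i-1)·m_(i-1) + 2(h_(i-1)+h_i)·m_i + h_i·m_(i+1) = 6(Δ_i − Δ_(i-1)) read
  2·m_0 + 8·m_1 + 2·m_2 = 6(Δ_1 - Δ_0) = -81
Clamped end conditions give two more equations: 2h_0·m_0 + h_0·m_1 = 6(Δ_0 - g'(1)) = 39 and h_1·m_1 + 2h_1·m_2 = 6(g'(5) - Δ_1) = 24.
Solving: m_0 = 153/8, m_1 = -75/4, m_2 = 123/8.
On [1, 3], g(t) = -5 + 0·(t - 1) + 153/16·(t - 1)² - 101/32·(t - 1)³.
With (t - 1) = 1/2: g(3/2) = -769/256.

-3.0039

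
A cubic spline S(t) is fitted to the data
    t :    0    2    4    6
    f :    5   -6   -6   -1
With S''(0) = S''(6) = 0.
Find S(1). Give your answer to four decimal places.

Write M_i for S''(x_i). With h_i = 2, 2, 2 and divided differences Δ_i = -11/2, 0, 5/2, the continuity of S' gives the tridiagonal system
  2·M_0 + 8·M_1 + 2·M_2 = 6(Δ_1 - Δ_0) = 33
  2·M_1 + 8·M_2 + 2·M_3 = 6(Δ_2 - Δ_1) = 15
Natural end conditions: M_0 = M_3 = 0.
Solving: M_0 = 0, M_1 = 39/10, M_2 = 9/10, M_3 = 0.
On [0, 2], S(t) = 5 - 34/5·t + 0·t² + 13/40·t³.
With t = 1: S(1) = -59/40.

-1.4750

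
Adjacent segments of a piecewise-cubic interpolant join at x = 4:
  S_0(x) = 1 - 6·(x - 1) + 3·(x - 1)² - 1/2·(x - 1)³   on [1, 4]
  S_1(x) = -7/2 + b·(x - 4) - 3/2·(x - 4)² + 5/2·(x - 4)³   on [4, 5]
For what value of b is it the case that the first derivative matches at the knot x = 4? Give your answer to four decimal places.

-1.5000

S_0'(x) = -6 + 6·(x - 1) - 3/2·(x - 1)², so S_0'(4) = -3/2. On the right, S_1'(4) = b, so b = -3/2.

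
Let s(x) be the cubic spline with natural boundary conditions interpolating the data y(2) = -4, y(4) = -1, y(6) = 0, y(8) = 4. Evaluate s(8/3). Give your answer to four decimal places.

-2.7827

Let M_i = s''(x_i). Step sizes h_i = 2, 2, 2; slopes of the chords Δ_i = (y_(i+1) - y_i)/h_i = 3/2, 1/2, 2.
  2·M_0 + 8·M_1 + 2·M_2 = 6(Δ_1 - Δ_0) = -6
  2·M_1 + 8·M_2 + 2·M_3 = 6(Δ_2 - Δ_1) = 9
Natural end conditions: M_0 = M_3 = 0.
Hence M_0 = 0, M_1 = -11/10, M_2 = 7/5, M_3 = 0.
On [2, 4], s(x) = -4 + 28/15·(x - 2) + 0·(x - 2)² - 11/120·(x - 2)³.
With (x - 2) = 2/3: s(8/3) = -1127/405.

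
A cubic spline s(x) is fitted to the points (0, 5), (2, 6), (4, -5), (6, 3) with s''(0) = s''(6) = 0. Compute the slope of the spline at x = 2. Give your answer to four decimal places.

-3.9667

Put m_i = s'' at the i-th knot. Here h = (2, 2, 2) and Δ = (1/2, -11/2, 4), so the interior equations h_(i-1)·m_(i-1) + 2(h_(i-1)+h_i)·m_i + h_i·m_(i+1) = 6(Δ_i − Δ_(i-1)) read
  2·m_0 + 8·m_1 + 2·m_2 = 6(Δ_1 - Δ_0) = -36
  2·m_1 + 8·m_2 + 2·m_3 = 6(Δ_2 - Δ_1) = 57
Natural end conditions: m_0 = m_3 = 0.
Hence m_0 = 0, m_1 = -67/10, m_2 = 44/5, m_3 = 0.
On [2, 4], s'(x) = b_1 + 2c_1·(x - 2) + 3d_1·(x - 2)² with b_1 = Δ_1 - h_1(2m_1 + m_2)/6 = -119/30, c_1 = m_1/2 = -67/20, d_1 = (m_2 - m_1)/(6h_1) = 31/24. So s'(2) = -119/30.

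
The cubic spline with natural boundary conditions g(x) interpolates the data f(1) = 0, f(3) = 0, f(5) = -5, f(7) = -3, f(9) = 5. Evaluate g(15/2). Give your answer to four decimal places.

Write M_i for g''(x_i). With h_i = 2, 2, 2, 2 and divided differences Δ_i = 0, -5/2, 1, 4, the continuity of g' gives the tridiagonal system
  2·M_0 + 8·M_1 + 2·M_2 = 6(Δ_1 - Δ_0) = -15
  2·M_1 + 8·M_2 + 2·M_3 = 6(Δ_2 - Δ_1) = 21
  2·M_2 + 8·M_3 + 2·M_4 = 6(Δ_3 - Δ_2) = 18
Natural end conditions: M_0 = M_4 = 0.
Solving: M_0 = 0, M_1 = -291/112, M_2 = 81/28, M_3 = 171/112, M_4 = 0.
On [7, 9], g(x) = -3 + 167/56·(x - 7) + 171/224·(x - 7)² - 57/448·(x - 7)³.
With (x - 7) = 1/2: g(15/2) = -683/512.

-1.3340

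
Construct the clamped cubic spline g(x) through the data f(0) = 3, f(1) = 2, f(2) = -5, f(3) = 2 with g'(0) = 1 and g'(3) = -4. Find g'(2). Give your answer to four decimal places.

With m_i denoting the second derivative at x_i, h_i = 1, 1, 1, and Δ_i = (y_(i+1) − y_i)/h_i = -1, -7, 7:
  1·m_0 + 4·m_1 + 1·m_2 = 6(Δ_1 - Δ_0) = -36
  1·m_1 + 4·m_2 + 1·m_3 = 6(Δ_2 - Δ_1) = 84
Clamped end conditions give two more equations: 2h_0·m_0 + h_0·m_1 = 6(Δ_0 - g'(0)) = -12 and h_2·m_2 + 2h_2·m_3 = 6(g'(3) - Δ_2) = -66.
Hence m_0 = 58/15, m_1 = -296/15, m_2 = 586/15, m_3 = -788/15.
On [2, 3], g'(x) = b_2 + 2c_2·(x - 2) + 3d_2·(x - 2)² with b_2 = Δ_2 - h_2(2m_2 + m_3)/6 = 41/15, c_2 = m_2/2 = 293/15, d_2 = (m_3 - m_2)/(6h_2) = -229/15. So g'(2) = 41/15.

2.7333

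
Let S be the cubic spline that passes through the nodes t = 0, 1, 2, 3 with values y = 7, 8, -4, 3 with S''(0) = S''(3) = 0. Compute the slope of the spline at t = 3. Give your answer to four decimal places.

12.9333

Put σ_i = S'' at the i-th knot. Here h = (1, 1, 1) and Δ = (1, -12, 7), so the interior equations h_(i-1)·σ_(i-1) + 2(h_(i-1)+h_i)·σ_i + h_i·σ_(i+1) = 6(Δ_i − Δ_(i-1)) read
  1·σ_0 + 4·σ_1 + 1·σ_2 = 6(Δ_1 - Δ_0) = -78
  1·σ_1 + 4·σ_2 + 1·σ_3 = 6(Δ_2 - Δ_1) = 114
Natural end conditions: σ_0 = σ_3 = 0.
Hence σ_0 = 0, σ_1 = -142/5, σ_2 = 178/5, σ_3 = 0.
On [2, 3], S'(t) = b_2 + 2c_2·(t - 2) + 3d_2·(t - 2)² with b_2 = Δ_2 - h_2(2σ_2 + σ_3)/6 = -73/15, c_2 = σ_2/2 = 89/5, d_2 = (σ_3 - σ_2)/(6h_2) = -89/15. So S'(3) = 194/15.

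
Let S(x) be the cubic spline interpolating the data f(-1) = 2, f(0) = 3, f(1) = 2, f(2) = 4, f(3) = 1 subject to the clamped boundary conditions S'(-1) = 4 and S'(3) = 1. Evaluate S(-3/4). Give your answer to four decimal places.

Let m_i = S''(x_i). Step sizes h_i = 1, 1, 1, 1; slopes of the chords Δ_i = (y_(i+1) - y_i)/h_i = 1, -1, 2, -3.
  1·m_0 + 4·m_1 + 1·m_2 = 6(Δ_1 - Δ_0) = -12
  1·m_1 + 4·m_2 + 1·m_3 = 6(Δ_2 - Δ_1) = 18
  1·m_2 + 4·m_3 + 1·m_4 = 6(Δ_3 - Δ_2) = -30
Clamped end conditions give two more equations: 2h_0·m_0 + h_0·m_1 = 6(Δ_0 - S'(-1)) = -18 and h_3·m_3 + 2h_3·m_4 = 6(S'(3) - Δ_3) = 24.
Forward elimination and back-substitution give m_0 = -51/7, m_1 = -24/7, m_2 = 9, m_3 = -102/7, m_4 = 135/7.
On [-1, 0], S(x) = 2 + 4·(x + 1) - 51/14·(x + 1)² + 9/14·(x + 1)³.
With (x + 1) = 1/4: S(-3/4) = 2493/896.

2.7824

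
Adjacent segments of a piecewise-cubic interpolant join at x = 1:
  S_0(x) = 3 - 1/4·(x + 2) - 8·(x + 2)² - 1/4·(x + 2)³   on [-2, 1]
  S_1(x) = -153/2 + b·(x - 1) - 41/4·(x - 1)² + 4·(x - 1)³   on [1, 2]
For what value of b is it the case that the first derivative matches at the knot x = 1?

-55

S_0'(x) = -1/4 - 16·(x + 2) - 3/4·(x + 2)², so S_0'(1) = -55. On the right, S_1'(1) = b, so b = -55.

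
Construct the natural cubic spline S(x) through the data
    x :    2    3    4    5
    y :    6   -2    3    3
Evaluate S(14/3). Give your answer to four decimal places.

3.6519

Write m_i for S''(x_i). With h_i = 1, 1, 1 and divided differences Δ_i = -8, 5, 0, the continuity of S' gives the tridiagonal system
  1·m_0 + 4·m_1 + 1·m_2 = 6(Δ_1 - Δ_0) = 78
  1·m_1 + 4·m_2 + 1·m_3 = 6(Δ_2 - Δ_1) = -30
Natural end conditions: m_0 = m_3 = 0.
Hence m_0 = 0, m_1 = 114/5, m_2 = -66/5, m_3 = 0.
On [4, 5], S(x) = 3 + 22/5·(x - 4) - 33/5·(x - 4)² + 11/5·(x - 4)³.
With (x - 4) = 2/3: S(14/3) = 493/135.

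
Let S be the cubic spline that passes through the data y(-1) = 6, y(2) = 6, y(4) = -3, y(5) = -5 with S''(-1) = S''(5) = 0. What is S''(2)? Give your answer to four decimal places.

With m_i denoting the second derivative at x_i, h_i = 3, 2, 1, and Δ_i = (y_(i+1) − y_i)/h_i = 0, -9/2, -2:
  3·m_0 + 10·m_1 + 2·m_2 = 6(Δ_1 - Δ_0) = -27
  2·m_1 + 6·m_2 + 1·m_3 = 6(Δ_2 - Δ_1) = 15
Natural end conditions: m_0 = m_3 = 0.
Forward elimination and back-substitution give m_0 = 0, m_1 = -24/7, m_2 = 51/14, m_3 = 0.

-3.4286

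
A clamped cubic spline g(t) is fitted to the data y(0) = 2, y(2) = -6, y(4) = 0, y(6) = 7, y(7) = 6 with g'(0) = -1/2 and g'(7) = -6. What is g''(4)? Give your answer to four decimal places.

-1.1395

Let M_i = g''(x_i). Step sizes h_i = 2, 2, 2, 1; slopes of the chords Δ_i = (y_(i+1) - y_i)/h_i = -4, 3, 7/2, -1.
  2·M_0 + 8·M_1 + 2·M_2 = 6(Δ_1 - Δ_0) = 42
  2·M_1 + 8·M_2 + 2·M_3 = 6(Δ_2 - Δ_1) = 3
  2·M_2 + 6·M_3 + 1·M_4 = 6(Δ_3 - Δ_2) = -27
Clamped end conditions give two more equations: 2h_0·M_0 + h_0·M_1 = 6(Δ_0 - g'(0)) = -21 and h_3·M_3 + 2h_3·M_4 = 6(g'(7) - Δ_3) = -30.
Forward elimination and back-substitution give M_0 = -394/43, M_1 = 673/86, M_2 = -49/43, M_3 = -76/43, M_4 = -607/43.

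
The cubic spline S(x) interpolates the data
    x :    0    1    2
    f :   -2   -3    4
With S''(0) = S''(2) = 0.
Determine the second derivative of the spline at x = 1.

Let σ_i = S''(x_i). Step sizes h_i = 1, 1; slopes of the chords Δ_i = (y_(i+1) - y_i)/h_i = -1, 7.
  1·σ_0 + 4·σ_1 + 1·σ_2 = 6(Δ_1 - Δ_0) = 48
Natural end conditions: σ_0 = σ_2 = 0.
Solving the tridiagonal system: σ_0 = 0, σ_1 = 12, σ_2 = 0.

12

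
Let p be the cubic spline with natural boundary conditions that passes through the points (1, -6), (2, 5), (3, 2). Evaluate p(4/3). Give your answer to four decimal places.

Put M_i = p'' at the i-th knot. Here h = (1, 1) and Δ = (11, -3), so the interior equations h_(i-1)·M_(i-1) + 2(h_(i-1)+h_i)·M_i + h_i·M_(i+1) = 6(Δ_i − Δ_(i-1)) read
  1·M_0 + 4·M_1 + 1·M_2 = 6(Δ_1 - Δ_0) = -84
Natural end conditions: M_0 = M_2 = 0.
Hence M_0 = 0, M_1 = -21, M_2 = 0.
On [1, 2], p(x) = -6 + 29/2·(x - 1) + 0·(x - 1)² - 7/2·(x - 1)³.
With (x - 1) = 1/3: p(4/3) = -35/27.

-1.2963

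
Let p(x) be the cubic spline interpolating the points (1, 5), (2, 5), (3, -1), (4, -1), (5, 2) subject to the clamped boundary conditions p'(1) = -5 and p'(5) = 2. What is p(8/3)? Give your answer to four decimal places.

Let M_i = p''(x_i). Step sizes h_i = 1, 1, 1, 1; slopes of the chords Δ_i = (y_(i+1) - y_i)/h_i = 0, -6, 0, 3.
  1·M_0 + 4·M_1 + 1·M_2 = 6(Δ_1 - Δ_0) = -36
  1·M_1 + 4·M_2 + 1·M_3 = 6(Δ_2 - Δ_1) = 36
  1·M_2 + 4·M_3 + 1·M_4 = 6(Δ_3 - Δ_2) = 18
Clamped end conditions give two more equations: 2h_0·M_0 + h_0·M_1 = 6(Δ_0 - p'(1)) = 30 and h_3·M_3 + 2h_3·M_4 = 6(p'(5) - Δ_3) = -6.
Solving the tridiagonal system: M_0 = 169/7, M_1 = -128/7, M_2 = 13, M_3 = 16/7, M_4 = -29/7.
On [2, 3], p(x) = 5 - 29/14·(x - 2) - 64/7·(x - 2)² + 73/14·(x - 2)³.
With (x - 2) = 2/3: p(8/3) = 208/189.

1.1005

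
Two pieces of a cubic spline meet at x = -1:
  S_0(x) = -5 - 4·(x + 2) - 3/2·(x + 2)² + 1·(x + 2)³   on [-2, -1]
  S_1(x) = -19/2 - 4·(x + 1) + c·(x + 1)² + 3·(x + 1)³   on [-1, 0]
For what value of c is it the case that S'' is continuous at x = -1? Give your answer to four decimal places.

1.5000

S_0''(x) = -3 + 6·(x + 2), so S_0''(-1) = 3. On the right, S_1''(-1) = 2c, so c = 3/2.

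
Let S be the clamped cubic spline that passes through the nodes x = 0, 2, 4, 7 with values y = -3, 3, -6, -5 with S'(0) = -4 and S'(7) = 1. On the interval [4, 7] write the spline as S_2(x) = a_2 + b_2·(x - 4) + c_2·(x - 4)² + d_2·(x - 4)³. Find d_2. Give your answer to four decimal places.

-0.4449

With m_i denoting the second derivative at x_i, h_i = 2, 2, 3, and Δ_i = (y_(i+1) − y_i)/h_i = 3, -9/2, 1/3:
  2·m_0 + 8·m_1 + 2·m_2 = 6(Δ_1 - Δ_0) = -45
  2·m_1 + 10·m_2 + 3·m_3 = 6(Δ_2 - Δ_1) = 29
Clamped end conditions give two more equations: 2h_0·m_0 + h_0·m_1 = 6(Δ_0 - S'(0)) = 42 and h_2·m_2 + 2h_2·m_3 = 6(S'(7) - Δ_2) = 4.
Hence m_0 = 1187/74, m_1 = -410/37, m_2 = 214/37, m_3 = -247/111.
On [4, 7], with S_2(x) = a_2 + b_2·(x - 4) + c_2·(x - 4)² + d_2·(x - 4)³: c_2 = m_2/2 = 107/37, d_2 = (m_3 - m_2)/(6h_2) = -889/1998, b_2 = Δ_2 - h_2(2m_2 + m_3)/6 = -321/74.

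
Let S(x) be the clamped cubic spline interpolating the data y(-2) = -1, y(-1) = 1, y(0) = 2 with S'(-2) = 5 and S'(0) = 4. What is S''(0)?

Write M_i for S''(x_i). With h_i = 1, 1 and divided differences Δ_i = 2, 1, the continuity of S' gives the tridiagonal system
  1·M_0 + 4·M_1 + 1·M_2 = 6(Δ_1 - Δ_0) = -6
Clamped end conditions give two more equations: 2h_0·M_0 + h_0·M_1 = 6(Δ_0 - S'(-2)) = -18 and h_1·M_1 + 2h_1·M_2 = 6(S'(0) - Δ_1) = 18.
Hence M_0 = -8, M_1 = -2, M_2 = 10.

10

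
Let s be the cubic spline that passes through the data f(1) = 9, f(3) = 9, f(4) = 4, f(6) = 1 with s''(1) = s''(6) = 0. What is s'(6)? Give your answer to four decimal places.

-0.0143

Let M_i = s''(x_i). Step sizes h_i = 2, 1, 2; slopes of the chords Δ_i = (y_(i+1) - y_i)/h_i = 0, -5, -3/2.
  2·M_0 + 6·M_1 + 1·M_2 = 6(Δ_1 - Δ_0) = -30
  1·M_1 + 6·M_2 + 2·M_3 = 6(Δ_2 - Δ_1) = 21
Natural end conditions: M_0 = M_3 = 0.
Solving: M_0 = 0, M_1 = -201/35, M_2 = 156/35, M_3 = 0.
On [4, 6], s'(t) = b_2 + 2c_2·(t - 4) + 3d_2·(t - 4)² with b_2 = Δ_2 - h_2(2M_2 + M_3)/6 = -313/70, c_2 = M_2/2 = 78/35, d_2 = (M_3 - M_2)/(6h_2) = -13/35. So s'(6) = -1/70.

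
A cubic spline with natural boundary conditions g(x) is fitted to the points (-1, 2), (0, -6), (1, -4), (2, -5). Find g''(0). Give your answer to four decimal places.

Write M_i for g''(x_i). With h_i = 1, 1, 1 and divided differences Δ_i = -8, 2, -1, the continuity of g' gives the tridiagonal system
  1·M_0 + 4·M_1 + 1·M_2 = 6(Δ_1 - Δ_0) = 60
  1·M_1 + 4·M_2 + 1·M_3 = 6(Δ_2 - Δ_1) = -18
Natural end conditions: M_0 = M_3 = 0.
Hence M_0 = 0, M_1 = 86/5, M_2 = -44/5, M_3 = 0.

17.2000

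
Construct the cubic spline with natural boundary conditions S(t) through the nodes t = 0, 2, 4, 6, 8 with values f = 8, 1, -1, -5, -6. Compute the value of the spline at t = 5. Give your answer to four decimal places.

-2.9598

With M_i denoting the second derivative at x_i, h_i = 2, 2, 2, 2, and Δ_i = (y_(i+1) − y_i)/h_i = -7/2, -1, -2, -1/2:
  2·M_0 + 8·M_1 + 2·M_2 = 6(Δ_1 - Δ_0) = 15
  2·M_1 + 8·M_2 + 2·M_3 = 6(Δ_2 - Δ_1) = -6
  2·M_2 + 8·M_3 + 2·M_4 = 6(Δ_3 - Δ_2) = 9
Natural end conditions: M_0 = M_4 = 0.
Solving the tridiagonal system: M_0 = 0, M_1 = 129/56, M_2 = -12/7, M_3 = 87/56, M_4 = 0.
On [4, 6], S(t) = -1 - 11/8·(t - 4) - 6/7·(t - 4)² + 61/224·(t - 4)³.
With (t - 4) = 1: S(5) = -663/224.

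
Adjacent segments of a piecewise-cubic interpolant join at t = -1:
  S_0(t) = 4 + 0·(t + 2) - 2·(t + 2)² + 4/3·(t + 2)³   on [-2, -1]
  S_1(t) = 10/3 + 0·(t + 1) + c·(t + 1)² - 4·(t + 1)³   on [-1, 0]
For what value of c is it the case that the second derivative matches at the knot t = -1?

S_0''(t) = -4 + 8·(t + 2), so S_0''(-1) = 4. On the right, S_1''(-1) = 2c, so c = 2.

2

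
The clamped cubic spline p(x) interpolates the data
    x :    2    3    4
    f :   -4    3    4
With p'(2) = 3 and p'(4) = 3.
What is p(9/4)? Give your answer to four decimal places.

-2.6953

Write M_i for p''(x_i). With h_i = 1, 1 and divided differences Δ_i = 7, 1, the continuity of p' gives the tridiagonal system
  1·M_0 + 4·M_1 + 1·M_2 = 6(Δ_1 - Δ_0) = -36
Clamped end conditions give two more equations: 2h_0·M_0 + h_0·M_1 = 6(Δ_0 - p'(2)) = 24 and h_1·M_1 + 2h_1·M_2 = 6(p'(4) - Δ_1) = 12.
Hence M_0 = 21, M_1 = -18, M_2 = 15.
On [2, 3], p(x) = -4 + 3·(x - 2) + 21/2·(x - 2)² - 13/2·(x - 2)³.
With (x - 2) = 1/4: p(9/4) = -345/128.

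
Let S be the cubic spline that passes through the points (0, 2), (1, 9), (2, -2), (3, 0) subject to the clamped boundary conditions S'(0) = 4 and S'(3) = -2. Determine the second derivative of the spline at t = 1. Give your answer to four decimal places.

Write σ_i for S''(x_i). With h_i = 1, 1, 1 and divided differences Δ_i = 7, -11, 2, the continuity of S' gives the tridiagonal system
  1·σ_0 + 4·σ_1 + 1·σ_2 = 6(Δ_1 - Δ_0) = -108
  1·σ_1 + 4·σ_2 + 1·σ_3 = 6(Δ_2 - Δ_1) = 78
Clamped end conditions give two more equations: 2h_0·σ_0 + h_0·σ_1 = 6(Δ_0 - S'(0)) = 18 and h_2·σ_2 + 2h_2·σ_3 = 6(S'(3) - Δ_2) = -24.
Solving the tridiagonal system: σ_0 = 156/5, σ_1 = -222/5, σ_2 = 192/5, σ_3 = -156/5.

-44.4000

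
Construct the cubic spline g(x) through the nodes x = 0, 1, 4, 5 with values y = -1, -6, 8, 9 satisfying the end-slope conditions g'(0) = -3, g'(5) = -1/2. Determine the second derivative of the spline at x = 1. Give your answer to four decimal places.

11.2698

Put M_i = g'' at the i-th knot. Here h = (1, 3, 1) and Δ = (-5, 14/3, 1), so the interior equations h_(i-1)·M_(i-1) + 2(h_(i-1)+h_i)·M_i + h_i·M_(i+1) = 6(Δ_i − Δ_(i-1)) read
  1·M_0 + 8·M_1 + 3·M_2 = 6(Δ_1 - Δ_0) = 58
  3·M_1 + 8·M_2 + 1·M_3 = 6(Δ_2 - Δ_1) = -22
Clamped end conditions give two more equations: 2h_0·M_0 + h_0·M_1 = 6(Δ_0 - g'(0)) = -12 and h_2·M_2 + 2h_2·M_3 = 6(g'(5) - Δ_2) = -9.
Forward elimination and back-substitution give M_0 = -733/63, M_1 = 710/63, M_2 = -431/63, M_3 = -68/63.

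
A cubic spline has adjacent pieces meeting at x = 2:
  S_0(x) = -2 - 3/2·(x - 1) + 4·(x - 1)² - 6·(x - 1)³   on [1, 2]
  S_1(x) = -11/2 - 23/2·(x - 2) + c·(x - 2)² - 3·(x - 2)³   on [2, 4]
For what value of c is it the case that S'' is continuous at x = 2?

S_0''(x) = 8 - 36·(x - 1), so S_0''(2) = -28. On the right, S_1''(2) = 2c, so c = -14.

-14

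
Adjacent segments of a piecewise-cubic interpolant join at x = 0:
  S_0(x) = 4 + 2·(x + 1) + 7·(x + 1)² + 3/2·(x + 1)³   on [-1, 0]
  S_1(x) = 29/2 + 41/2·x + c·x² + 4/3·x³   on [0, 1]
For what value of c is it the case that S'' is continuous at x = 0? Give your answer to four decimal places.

11.5000

S_0''(x) = 14 + 9·(x + 1), so S_0''(0) = 23. On the right, S_1''(0) = 2c, so c = 23/2.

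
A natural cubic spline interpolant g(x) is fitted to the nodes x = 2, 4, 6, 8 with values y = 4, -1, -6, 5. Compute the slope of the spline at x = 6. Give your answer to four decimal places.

Let M_i = g''(x_i). Step sizes h_i = 2, 2, 2; slopes of the chords Δ_i = (y_(i+1) - y_i)/h_i = -5/2, -5/2, 11/2.
  2·M_0 + 8·M_1 + 2·M_2 = 6(Δ_1 - Δ_0) = 0
  2·M_1 + 8·M_2 + 2·M_3 = 6(Δ_2 - Δ_1) = 48
Natural end conditions: M_0 = M_3 = 0.
Solving: M_0 = 0, M_1 = -8/5, M_2 = 32/5, M_3 = 0.
On [6, 8], g'(x) = b_2 + 2c_2·(x - 6) + 3d_2·(x - 6)² with b_2 = Δ_2 - h_2(2M_2 + M_3)/6 = 37/30, c_2 = M_2/2 = 16/5, d_2 = (M_3 - M_2)/(6h_2) = -8/15. So g'(6) = 37/30.

1.2333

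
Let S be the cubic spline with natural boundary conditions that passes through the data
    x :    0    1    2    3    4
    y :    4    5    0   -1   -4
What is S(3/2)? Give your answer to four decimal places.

With m_i denoting the second derivative at x_i, h_i = 1, 1, 1, 1, and Δ_i = (y_(i+1) − y_i)/h_i = 1, -5, -1, -3:
  1·m_0 + 4·m_1 + 1·m_2 = 6(Δ_1 - Δ_0) = -36
  1·m_1 + 4·m_2 + 1·m_3 = 6(Δ_2 - Δ_1) = 24
  1·m_2 + 4·m_3 + 1·m_4 = 6(Δ_3 - Δ_2) = -12
Natural end conditions: m_0 = m_4 = 0.
Solving: m_0 = 0, m_1 = -81/7, m_2 = 72/7, m_3 = -39/7, m_4 = 0.
On [1, 2], S(x) = 5 - 20/7·(x - 1) - 81/14·(x - 1)² + 51/14·(x - 1)³.
With (x - 1) = 1/2: S(3/2) = 289/112.

2.5804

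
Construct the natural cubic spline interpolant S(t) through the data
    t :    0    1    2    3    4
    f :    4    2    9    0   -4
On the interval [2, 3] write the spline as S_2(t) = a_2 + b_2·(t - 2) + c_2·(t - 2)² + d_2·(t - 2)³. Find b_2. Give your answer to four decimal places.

Write M_i for S''(x_i). With h_i = 1, 1, 1, 1 and divided differences Δ_i = -2, 7, -9, -4, the continuity of S' gives the tridiagonal system
  1·M_0 + 4·M_1 + 1·M_2 = 6(Δ_1 - Δ_0) = 54
  1·M_1 + 4·M_2 + 1·M_3 = 6(Δ_2 - Δ_1) = -96
  1·M_2 + 4·M_3 + 1·M_4 = 6(Δ_3 - Δ_2) = 30
Natural end conditions: M_0 = M_4 = 0.
Solving the tridiagonal system: M_0 = 0, M_1 = 153/7, M_2 = -234/7, M_3 = 111/7, M_4 = 0.
On [2, 3], with S_2(t) = a_2 + b_2·(t - 2) + c_2·(t - 2)² + d_2·(t - 2)³: c_2 = M_2/2 = -117/7, d_2 = (M_3 - M_2)/(6h_2) = 115/14, b_2 = Δ_2 - h_2(2M_2 + M_3)/6 = -1/2.

-0.5000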